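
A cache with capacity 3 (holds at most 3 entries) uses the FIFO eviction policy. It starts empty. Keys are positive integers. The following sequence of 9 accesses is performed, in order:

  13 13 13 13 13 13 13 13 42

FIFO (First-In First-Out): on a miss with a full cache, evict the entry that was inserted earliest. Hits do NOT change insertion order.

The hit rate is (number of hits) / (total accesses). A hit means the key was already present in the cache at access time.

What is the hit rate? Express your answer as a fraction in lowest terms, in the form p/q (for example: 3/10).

Answer: 7/9

Derivation:
FIFO simulation (capacity=3):
  1. access 13: MISS. Cache (old->new): [13]
  2. access 13: HIT. Cache (old->new): [13]
  3. access 13: HIT. Cache (old->new): [13]
  4. access 13: HIT. Cache (old->new): [13]
  5. access 13: HIT. Cache (old->new): [13]
  6. access 13: HIT. Cache (old->new): [13]
  7. access 13: HIT. Cache (old->new): [13]
  8. access 13: HIT. Cache (old->new): [13]
  9. access 42: MISS. Cache (old->new): [13 42]
Total: 7 hits, 2 misses, 0 evictions

Hit rate = 7/9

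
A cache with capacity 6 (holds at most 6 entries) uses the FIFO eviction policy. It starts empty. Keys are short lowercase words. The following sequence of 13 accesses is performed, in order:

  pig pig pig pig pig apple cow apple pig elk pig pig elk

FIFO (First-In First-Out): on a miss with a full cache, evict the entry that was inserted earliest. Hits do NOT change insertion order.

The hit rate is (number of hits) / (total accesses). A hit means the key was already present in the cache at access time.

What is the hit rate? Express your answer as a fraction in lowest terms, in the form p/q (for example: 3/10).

FIFO simulation (capacity=6):
  1. access pig: MISS. Cache (old->new): [pig]
  2. access pig: HIT. Cache (old->new): [pig]
  3. access pig: HIT. Cache (old->new): [pig]
  4. access pig: HIT. Cache (old->new): [pig]
  5. access pig: HIT. Cache (old->new): [pig]
  6. access apple: MISS. Cache (old->new): [pig apple]
  7. access cow: MISS. Cache (old->new): [pig apple cow]
  8. access apple: HIT. Cache (old->new): [pig apple cow]
  9. access pig: HIT. Cache (old->new): [pig apple cow]
  10. access elk: MISS. Cache (old->new): [pig apple cow elk]
  11. access pig: HIT. Cache (old->new): [pig apple cow elk]
  12. access pig: HIT. Cache (old->new): [pig apple cow elk]
  13. access elk: HIT. Cache (old->new): [pig apple cow elk]
Total: 9 hits, 4 misses, 0 evictions

Hit rate = 9/13

Answer: 9/13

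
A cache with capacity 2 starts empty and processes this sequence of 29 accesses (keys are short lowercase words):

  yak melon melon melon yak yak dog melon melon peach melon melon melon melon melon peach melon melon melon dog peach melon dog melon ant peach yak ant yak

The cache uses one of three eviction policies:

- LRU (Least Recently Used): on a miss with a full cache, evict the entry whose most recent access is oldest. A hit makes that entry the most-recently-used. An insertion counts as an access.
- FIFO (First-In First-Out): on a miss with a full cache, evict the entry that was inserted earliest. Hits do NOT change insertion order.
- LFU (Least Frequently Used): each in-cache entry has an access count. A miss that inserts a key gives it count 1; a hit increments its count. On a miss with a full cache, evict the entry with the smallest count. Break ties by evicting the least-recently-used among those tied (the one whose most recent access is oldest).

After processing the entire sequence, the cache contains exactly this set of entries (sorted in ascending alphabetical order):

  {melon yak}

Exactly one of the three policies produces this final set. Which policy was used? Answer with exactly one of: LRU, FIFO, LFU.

Simulating under each policy and comparing final sets:
  LRU: final set = {ant yak} -> differs
  FIFO: final set = {ant yak} -> differs
  LFU: final set = {melon yak} -> MATCHES target
Only LFU produces the target set.

Answer: LFU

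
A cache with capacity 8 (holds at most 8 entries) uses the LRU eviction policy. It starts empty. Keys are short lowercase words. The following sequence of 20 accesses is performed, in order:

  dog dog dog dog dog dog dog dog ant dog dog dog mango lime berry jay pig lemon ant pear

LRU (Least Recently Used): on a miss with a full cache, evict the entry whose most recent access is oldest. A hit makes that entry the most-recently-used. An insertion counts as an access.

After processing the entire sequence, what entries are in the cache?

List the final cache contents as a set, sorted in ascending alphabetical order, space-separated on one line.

LRU simulation (capacity=8):
  1. access dog: MISS. Cache (LRU->MRU): [dog]
  2. access dog: HIT. Cache (LRU->MRU): [dog]
  3. access dog: HIT. Cache (LRU->MRU): [dog]
  4. access dog: HIT. Cache (LRU->MRU): [dog]
  5. access dog: HIT. Cache (LRU->MRU): [dog]
  6. access dog: HIT. Cache (LRU->MRU): [dog]
  7. access dog: HIT. Cache (LRU->MRU): [dog]
  8. access dog: HIT. Cache (LRU->MRU): [dog]
  9. access ant: MISS. Cache (LRU->MRU): [dog ant]
  10. access dog: HIT. Cache (LRU->MRU): [ant dog]
  11. access dog: HIT. Cache (LRU->MRU): [ant dog]
  12. access dog: HIT. Cache (LRU->MRU): [ant dog]
  13. access mango: MISS. Cache (LRU->MRU): [ant dog mango]
  14. access lime: MISS. Cache (LRU->MRU): [ant dog mango lime]
  15. access berry: MISS. Cache (LRU->MRU): [ant dog mango lime berry]
  16. access jay: MISS. Cache (LRU->MRU): [ant dog mango lime berry jay]
  17. access pig: MISS. Cache (LRU->MRU): [ant dog mango lime berry jay pig]
  18. access lemon: MISS. Cache (LRU->MRU): [ant dog mango lime berry jay pig lemon]
  19. access ant: HIT. Cache (LRU->MRU): [dog mango lime berry jay pig lemon ant]
  20. access pear: MISS, evict dog. Cache (LRU->MRU): [mango lime berry jay pig lemon ant pear]
Total: 11 hits, 9 misses, 1 evictions

Answer: ant berry jay lemon lime mango pear pig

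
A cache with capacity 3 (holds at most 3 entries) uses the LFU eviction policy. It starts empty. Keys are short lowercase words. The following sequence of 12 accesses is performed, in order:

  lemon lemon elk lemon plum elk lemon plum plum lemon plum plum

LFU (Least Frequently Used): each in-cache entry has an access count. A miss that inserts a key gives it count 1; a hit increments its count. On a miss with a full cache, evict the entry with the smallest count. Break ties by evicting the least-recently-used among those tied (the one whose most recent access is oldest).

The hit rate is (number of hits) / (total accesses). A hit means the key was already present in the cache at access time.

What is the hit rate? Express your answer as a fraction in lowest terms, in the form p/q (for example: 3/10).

Answer: 3/4

Derivation:
LFU simulation (capacity=3):
  1. access lemon: MISS. Cache: [lemon(c=1)]
  2. access lemon: HIT, count now 2. Cache: [lemon(c=2)]
  3. access elk: MISS. Cache: [elk(c=1) lemon(c=2)]
  4. access lemon: HIT, count now 3. Cache: [elk(c=1) lemon(c=3)]
  5. access plum: MISS. Cache: [elk(c=1) plum(c=1) lemon(c=3)]
  6. access elk: HIT, count now 2. Cache: [plum(c=1) elk(c=2) lemon(c=3)]
  7. access lemon: HIT, count now 4. Cache: [plum(c=1) elk(c=2) lemon(c=4)]
  8. access plum: HIT, count now 2. Cache: [elk(c=2) plum(c=2) lemon(c=4)]
  9. access plum: HIT, count now 3. Cache: [elk(c=2) plum(c=3) lemon(c=4)]
  10. access lemon: HIT, count now 5. Cache: [elk(c=2) plum(c=3) lemon(c=5)]
  11. access plum: HIT, count now 4. Cache: [elk(c=2) plum(c=4) lemon(c=5)]
  12. access plum: HIT, count now 5. Cache: [elk(c=2) lemon(c=5) plum(c=5)]
Total: 9 hits, 3 misses, 0 evictions

Hit rate = 9/12 = 3/4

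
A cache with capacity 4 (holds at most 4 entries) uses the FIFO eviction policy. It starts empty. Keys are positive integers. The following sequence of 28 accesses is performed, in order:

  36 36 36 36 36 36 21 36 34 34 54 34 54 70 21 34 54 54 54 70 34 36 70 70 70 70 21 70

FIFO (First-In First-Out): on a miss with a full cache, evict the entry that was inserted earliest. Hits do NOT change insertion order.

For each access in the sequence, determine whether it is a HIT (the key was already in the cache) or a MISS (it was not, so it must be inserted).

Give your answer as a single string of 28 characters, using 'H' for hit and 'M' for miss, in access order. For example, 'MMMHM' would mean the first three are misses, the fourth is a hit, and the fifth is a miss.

FIFO simulation (capacity=4):
  1. access 36: MISS. Cache (old->new): [36]
  2. access 36: HIT. Cache (old->new): [36]
  3. access 36: HIT. Cache (old->new): [36]
  4. access 36: HIT. Cache (old->new): [36]
  5. access 36: HIT. Cache (old->new): [36]
  6. access 36: HIT. Cache (old->new): [36]
  7. access 21: MISS. Cache (old->new): [36 21]
  8. access 36: HIT. Cache (old->new): [36 21]
  9. access 34: MISS. Cache (old->new): [36 21 34]
  10. access 34: HIT. Cache (old->new): [36 21 34]
  11. access 54: MISS. Cache (old->new): [36 21 34 54]
  12. access 34: HIT. Cache (old->new): [36 21 34 54]
  13. access 54: HIT. Cache (old->new): [36 21 34 54]
  14. access 70: MISS, evict 36. Cache (old->new): [21 34 54 70]
  15. access 21: HIT. Cache (old->new): [21 34 54 70]
  16. access 34: HIT. Cache (old->new): [21 34 54 70]
  17. access 54: HIT. Cache (old->new): [21 34 54 70]
  18. access 54: HIT. Cache (old->new): [21 34 54 70]
  19. access 54: HIT. Cache (old->new): [21 34 54 70]
  20. access 70: HIT. Cache (old->new): [21 34 54 70]
  21. access 34: HIT. Cache (old->new): [21 34 54 70]
  22. access 36: MISS, evict 21. Cache (old->new): [34 54 70 36]
  23. access 70: HIT. Cache (old->new): [34 54 70 36]
  24. access 70: HIT. Cache (old->new): [34 54 70 36]
  25. access 70: HIT. Cache (old->new): [34 54 70 36]
  26. access 70: HIT. Cache (old->new): [34 54 70 36]
  27. access 21: MISS, evict 34. Cache (old->new): [54 70 36 21]
  28. access 70: HIT. Cache (old->new): [54 70 36 21]
Total: 21 hits, 7 misses, 3 evictions

Answer: MHHHHHMHMHMHHMHHHHHHHMHHHHMH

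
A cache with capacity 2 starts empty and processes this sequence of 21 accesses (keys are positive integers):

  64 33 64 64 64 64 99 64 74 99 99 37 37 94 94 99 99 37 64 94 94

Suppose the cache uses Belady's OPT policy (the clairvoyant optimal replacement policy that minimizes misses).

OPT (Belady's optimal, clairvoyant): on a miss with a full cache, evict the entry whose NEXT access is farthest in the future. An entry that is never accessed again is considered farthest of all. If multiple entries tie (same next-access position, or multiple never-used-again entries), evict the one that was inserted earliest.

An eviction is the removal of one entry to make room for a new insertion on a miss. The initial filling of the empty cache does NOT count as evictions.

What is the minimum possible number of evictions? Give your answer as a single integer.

Answer: 6

Derivation:
OPT (Belady) simulation (capacity=2):
  1. access 64: MISS. Cache: [64]
  2. access 33: MISS. Cache: [64 33]
  3. access 64: HIT. Next use of 64: step 4. Cache: [64 33]
  4. access 64: HIT. Next use of 64: step 5. Cache: [64 33]
  5. access 64: HIT. Next use of 64: step 6. Cache: [64 33]
  6. access 64: HIT. Next use of 64: step 8. Cache: [64 33]
  7. access 99: MISS, evict 33 (next use: never). Cache: [64 99]
  8. access 64: HIT. Next use of 64: step 19. Cache: [64 99]
  9. access 74: MISS, evict 64 (next use: step 19). Cache: [99 74]
  10. access 99: HIT. Next use of 99: step 11. Cache: [99 74]
  11. access 99: HIT. Next use of 99: step 16. Cache: [99 74]
  12. access 37: MISS, evict 74 (next use: never). Cache: [99 37]
  13. access 37: HIT. Next use of 37: step 18. Cache: [99 37]
  14. access 94: MISS, evict 37 (next use: step 18). Cache: [99 94]
  15. access 94: HIT. Next use of 94: step 20. Cache: [99 94]
  16. access 99: HIT. Next use of 99: step 17. Cache: [99 94]
  17. access 99: HIT. Next use of 99: never. Cache: [99 94]
  18. access 37: MISS, evict 99 (next use: never). Cache: [94 37]
  19. access 64: MISS, evict 37 (next use: never). Cache: [94 64]
  20. access 94: HIT. Next use of 94: step 21. Cache: [94 64]
  21. access 94: HIT. Next use of 94: never. Cache: [94 64]
Total: 13 hits, 8 misses, 6 evictions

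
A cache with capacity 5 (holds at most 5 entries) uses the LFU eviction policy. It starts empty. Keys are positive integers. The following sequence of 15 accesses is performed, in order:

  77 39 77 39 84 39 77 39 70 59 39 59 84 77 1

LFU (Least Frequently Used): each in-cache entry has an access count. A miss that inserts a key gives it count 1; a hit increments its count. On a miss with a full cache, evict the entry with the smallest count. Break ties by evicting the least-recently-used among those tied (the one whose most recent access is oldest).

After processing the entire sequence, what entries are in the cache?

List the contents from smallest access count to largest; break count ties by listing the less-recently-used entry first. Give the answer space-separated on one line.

LFU simulation (capacity=5):
  1. access 77: MISS. Cache: [77(c=1)]
  2. access 39: MISS. Cache: [77(c=1) 39(c=1)]
  3. access 77: HIT, count now 2. Cache: [39(c=1) 77(c=2)]
  4. access 39: HIT, count now 2. Cache: [77(c=2) 39(c=2)]
  5. access 84: MISS. Cache: [84(c=1) 77(c=2) 39(c=2)]
  6. access 39: HIT, count now 3. Cache: [84(c=1) 77(c=2) 39(c=3)]
  7. access 77: HIT, count now 3. Cache: [84(c=1) 39(c=3) 77(c=3)]
  8. access 39: HIT, count now 4. Cache: [84(c=1) 77(c=3) 39(c=4)]
  9. access 70: MISS. Cache: [84(c=1) 70(c=1) 77(c=3) 39(c=4)]
  10. access 59: MISS. Cache: [84(c=1) 70(c=1) 59(c=1) 77(c=3) 39(c=4)]
  11. access 39: HIT, count now 5. Cache: [84(c=1) 70(c=1) 59(c=1) 77(c=3) 39(c=5)]
  12. access 59: HIT, count now 2. Cache: [84(c=1) 70(c=1) 59(c=2) 77(c=3) 39(c=5)]
  13. access 84: HIT, count now 2. Cache: [70(c=1) 59(c=2) 84(c=2) 77(c=3) 39(c=5)]
  14. access 77: HIT, count now 4. Cache: [70(c=1) 59(c=2) 84(c=2) 77(c=4) 39(c=5)]
  15. access 1: MISS, evict 70(c=1). Cache: [1(c=1) 59(c=2) 84(c=2) 77(c=4) 39(c=5)]
Total: 9 hits, 6 misses, 1 evictions

Answer: 1 59 84 77 39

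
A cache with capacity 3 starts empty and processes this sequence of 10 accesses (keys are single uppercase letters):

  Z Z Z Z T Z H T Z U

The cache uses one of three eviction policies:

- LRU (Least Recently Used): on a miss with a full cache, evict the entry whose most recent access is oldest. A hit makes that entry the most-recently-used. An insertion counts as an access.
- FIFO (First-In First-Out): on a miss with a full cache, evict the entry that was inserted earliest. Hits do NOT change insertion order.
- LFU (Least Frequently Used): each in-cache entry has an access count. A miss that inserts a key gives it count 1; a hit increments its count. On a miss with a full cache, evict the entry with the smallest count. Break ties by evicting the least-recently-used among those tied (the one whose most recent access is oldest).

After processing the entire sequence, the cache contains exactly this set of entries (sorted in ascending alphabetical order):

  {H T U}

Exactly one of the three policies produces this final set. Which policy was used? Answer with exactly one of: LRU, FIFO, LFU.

Simulating under each policy and comparing final sets:
  LRU: final set = {T U Z} -> differs
  FIFO: final set = {H T U} -> MATCHES target
  LFU: final set = {T U Z} -> differs
Only FIFO produces the target set.

Answer: FIFO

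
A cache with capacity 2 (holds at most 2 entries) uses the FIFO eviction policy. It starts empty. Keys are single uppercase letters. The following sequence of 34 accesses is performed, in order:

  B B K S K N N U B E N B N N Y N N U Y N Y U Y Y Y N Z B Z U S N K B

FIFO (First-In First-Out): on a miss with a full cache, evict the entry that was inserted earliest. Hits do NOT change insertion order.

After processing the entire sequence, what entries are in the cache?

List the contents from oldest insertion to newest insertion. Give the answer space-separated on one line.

FIFO simulation (capacity=2):
  1. access B: MISS. Cache (old->new): [B]
  2. access B: HIT. Cache (old->new): [B]
  3. access K: MISS. Cache (old->new): [B K]
  4. access S: MISS, evict B. Cache (old->new): [K S]
  5. access K: HIT. Cache (old->new): [K S]
  6. access N: MISS, evict K. Cache (old->new): [S N]
  7. access N: HIT. Cache (old->new): [S N]
  8. access U: MISS, evict S. Cache (old->new): [N U]
  9. access B: MISS, evict N. Cache (old->new): [U B]
  10. access E: MISS, evict U. Cache (old->new): [B E]
  11. access N: MISS, evict B. Cache (old->new): [E N]
  12. access B: MISS, evict E. Cache (old->new): [N B]
  13. access N: HIT. Cache (old->new): [N B]
  14. access N: HIT. Cache (old->new): [N B]
  15. access Y: MISS, evict N. Cache (old->new): [B Y]
  16. access N: MISS, evict B. Cache (old->new): [Y N]
  17. access N: HIT. Cache (old->new): [Y N]
  18. access U: MISS, evict Y. Cache (old->new): [N U]
  19. access Y: MISS, evict N. Cache (old->new): [U Y]
  20. access N: MISS, evict U. Cache (old->new): [Y N]
  21. access Y: HIT. Cache (old->new): [Y N]
  22. access U: MISS, evict Y. Cache (old->new): [N U]
  23. access Y: MISS, evict N. Cache (old->new): [U Y]
  24. access Y: HIT. Cache (old->new): [U Y]
  25. access Y: HIT. Cache (old->new): [U Y]
  26. access N: MISS, evict U. Cache (old->new): [Y N]
  27. access Z: MISS, evict Y. Cache (old->new): [N Z]
  28. access B: MISS, evict N. Cache (old->new): [Z B]
  29. access Z: HIT. Cache (old->new): [Z B]
  30. access U: MISS, evict Z. Cache (old->new): [B U]
  31. access S: MISS, evict B. Cache (old->new): [U S]
  32. access N: MISS, evict U. Cache (old->new): [S N]
  33. access K: MISS, evict S. Cache (old->new): [N K]
  34. access B: MISS, evict N. Cache (old->new): [K B]
Total: 10 hits, 24 misses, 22 evictions

Answer: K B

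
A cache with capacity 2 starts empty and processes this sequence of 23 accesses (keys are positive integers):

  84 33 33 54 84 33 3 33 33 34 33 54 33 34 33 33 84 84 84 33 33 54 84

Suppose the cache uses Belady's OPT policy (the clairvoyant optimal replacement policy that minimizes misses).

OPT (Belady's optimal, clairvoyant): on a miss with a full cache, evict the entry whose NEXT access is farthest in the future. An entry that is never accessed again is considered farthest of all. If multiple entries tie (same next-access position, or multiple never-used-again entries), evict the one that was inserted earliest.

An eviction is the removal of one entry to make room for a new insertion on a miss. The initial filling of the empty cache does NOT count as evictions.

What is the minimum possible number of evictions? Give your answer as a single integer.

OPT (Belady) simulation (capacity=2):
  1. access 84: MISS. Cache: [84]
  2. access 33: MISS. Cache: [84 33]
  3. access 33: HIT. Next use of 33: step 6. Cache: [84 33]
  4. access 54: MISS, evict 33 (next use: step 6). Cache: [84 54]
  5. access 84: HIT. Next use of 84: step 17. Cache: [84 54]
  6. access 33: MISS, evict 84 (next use: step 17). Cache: [54 33]
  7. access 3: MISS, evict 54 (next use: step 12). Cache: [33 3]
  8. access 33: HIT. Next use of 33: step 9. Cache: [33 3]
  9. access 33: HIT. Next use of 33: step 11. Cache: [33 3]
  10. access 34: MISS, evict 3 (next use: never). Cache: [33 34]
  11. access 33: HIT. Next use of 33: step 13. Cache: [33 34]
  12. access 54: MISS, evict 34 (next use: step 14). Cache: [33 54]
  13. access 33: HIT. Next use of 33: step 15. Cache: [33 54]
  14. access 34: MISS, evict 54 (next use: step 22). Cache: [33 34]
  15. access 33: HIT. Next use of 33: step 16. Cache: [33 34]
  16. access 33: HIT. Next use of 33: step 20. Cache: [33 34]
  17. access 84: MISS, evict 34 (next use: never). Cache: [33 84]
  18. access 84: HIT. Next use of 84: step 19. Cache: [33 84]
  19. access 84: HIT. Next use of 84: step 23. Cache: [33 84]
  20. access 33: HIT. Next use of 33: step 21. Cache: [33 84]
  21. access 33: HIT. Next use of 33: never. Cache: [33 84]
  22. access 54: MISS, evict 33 (next use: never). Cache: [84 54]
  23. access 84: HIT. Next use of 84: never. Cache: [84 54]
Total: 13 hits, 10 misses, 8 evictions

Answer: 8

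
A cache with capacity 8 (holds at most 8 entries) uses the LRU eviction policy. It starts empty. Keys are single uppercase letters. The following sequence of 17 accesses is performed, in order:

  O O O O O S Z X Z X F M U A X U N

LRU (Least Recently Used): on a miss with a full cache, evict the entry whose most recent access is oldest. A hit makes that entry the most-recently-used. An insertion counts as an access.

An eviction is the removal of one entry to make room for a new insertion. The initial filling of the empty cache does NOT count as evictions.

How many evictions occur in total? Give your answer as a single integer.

LRU simulation (capacity=8):
  1. access O: MISS. Cache (LRU->MRU): [O]
  2. access O: HIT. Cache (LRU->MRU): [O]
  3. access O: HIT. Cache (LRU->MRU): [O]
  4. access O: HIT. Cache (LRU->MRU): [O]
  5. access O: HIT. Cache (LRU->MRU): [O]
  6. access S: MISS. Cache (LRU->MRU): [O S]
  7. access Z: MISS. Cache (LRU->MRU): [O S Z]
  8. access X: MISS. Cache (LRU->MRU): [O S Z X]
  9. access Z: HIT. Cache (LRU->MRU): [O S X Z]
  10. access X: HIT. Cache (LRU->MRU): [O S Z X]
  11. access F: MISS. Cache (LRU->MRU): [O S Z X F]
  12. access M: MISS. Cache (LRU->MRU): [O S Z X F M]
  13. access U: MISS. Cache (LRU->MRU): [O S Z X F M U]
  14. access A: MISS. Cache (LRU->MRU): [O S Z X F M U A]
  15. access X: HIT. Cache (LRU->MRU): [O S Z F M U A X]
  16. access U: HIT. Cache (LRU->MRU): [O S Z F M A X U]
  17. access N: MISS, evict O. Cache (LRU->MRU): [S Z F M A X U N]
Total: 8 hits, 9 misses, 1 evictions

Answer: 1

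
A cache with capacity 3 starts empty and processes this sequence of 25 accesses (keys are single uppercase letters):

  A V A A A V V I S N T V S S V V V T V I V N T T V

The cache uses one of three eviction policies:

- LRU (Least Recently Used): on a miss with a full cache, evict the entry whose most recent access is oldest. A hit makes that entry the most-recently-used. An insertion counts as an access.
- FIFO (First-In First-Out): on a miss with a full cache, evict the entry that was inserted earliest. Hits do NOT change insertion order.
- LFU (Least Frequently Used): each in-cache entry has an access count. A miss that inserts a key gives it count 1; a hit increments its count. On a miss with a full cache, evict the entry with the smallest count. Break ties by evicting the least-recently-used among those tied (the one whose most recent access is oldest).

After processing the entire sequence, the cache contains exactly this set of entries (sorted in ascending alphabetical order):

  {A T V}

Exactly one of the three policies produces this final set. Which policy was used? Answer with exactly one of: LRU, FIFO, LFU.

Simulating under each policy and comparing final sets:
  LRU: final set = {N T V} -> differs
  FIFO: final set = {N T V} -> differs
  LFU: final set = {A T V} -> MATCHES target
Only LFU produces the target set.

Answer: LFU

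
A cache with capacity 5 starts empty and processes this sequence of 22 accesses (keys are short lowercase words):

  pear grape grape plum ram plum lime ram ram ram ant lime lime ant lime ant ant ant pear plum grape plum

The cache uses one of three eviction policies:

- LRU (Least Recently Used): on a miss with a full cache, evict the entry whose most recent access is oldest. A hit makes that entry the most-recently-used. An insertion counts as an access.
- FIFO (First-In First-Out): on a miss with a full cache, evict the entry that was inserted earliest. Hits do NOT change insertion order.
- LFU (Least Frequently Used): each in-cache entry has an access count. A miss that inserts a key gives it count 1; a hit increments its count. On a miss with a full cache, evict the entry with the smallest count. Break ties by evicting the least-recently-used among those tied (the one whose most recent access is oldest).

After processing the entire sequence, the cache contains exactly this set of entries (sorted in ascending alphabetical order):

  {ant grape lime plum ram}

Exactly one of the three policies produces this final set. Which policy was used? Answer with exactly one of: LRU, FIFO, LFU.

Simulating under each policy and comparing final sets:
  LRU: final set = {ant grape lime pear plum} -> differs
  FIFO: final set = {ant grape lime pear plum} -> differs
  LFU: final set = {ant grape lime plum ram} -> MATCHES target
Only LFU produces the target set.

Answer: LFU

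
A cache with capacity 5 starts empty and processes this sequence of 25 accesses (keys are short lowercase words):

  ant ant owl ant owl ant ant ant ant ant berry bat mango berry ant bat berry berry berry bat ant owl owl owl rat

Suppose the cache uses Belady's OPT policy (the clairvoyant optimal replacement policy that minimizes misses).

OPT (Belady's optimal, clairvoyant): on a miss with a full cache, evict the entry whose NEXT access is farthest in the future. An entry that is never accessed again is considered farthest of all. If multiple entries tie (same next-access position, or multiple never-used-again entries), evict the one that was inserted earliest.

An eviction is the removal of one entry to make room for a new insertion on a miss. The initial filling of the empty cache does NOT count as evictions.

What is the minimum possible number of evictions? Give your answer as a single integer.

Answer: 1

Derivation:
OPT (Belady) simulation (capacity=5):
  1. access ant: MISS. Cache: [ant]
  2. access ant: HIT. Next use of ant: step 4. Cache: [ant]
  3. access owl: MISS. Cache: [ant owl]
  4. access ant: HIT. Next use of ant: step 6. Cache: [ant owl]
  5. access owl: HIT. Next use of owl: step 22. Cache: [ant owl]
  6. access ant: HIT. Next use of ant: step 7. Cache: [ant owl]
  7. access ant: HIT. Next use of ant: step 8. Cache: [ant owl]
  8. access ant: HIT. Next use of ant: step 9. Cache: [ant owl]
  9. access ant: HIT. Next use of ant: step 10. Cache: [ant owl]
  10. access ant: HIT. Next use of ant: step 15. Cache: [ant owl]
  11. access berry: MISS. Cache: [ant owl berry]
  12. access bat: MISS. Cache: [ant owl berry bat]
  13. access mango: MISS. Cache: [ant owl berry bat mango]
  14. access berry: HIT. Next use of berry: step 17. Cache: [ant owl berry bat mango]
  15. access ant: HIT. Next use of ant: step 21. Cache: [ant owl berry bat mango]
  16. access bat: HIT. Next use of bat: step 20. Cache: [ant owl berry bat mango]
  17. access berry: HIT. Next use of berry: step 18. Cache: [ant owl berry bat mango]
  18. access berry: HIT. Next use of berry: step 19. Cache: [ant owl berry bat mango]
  19. access berry: HIT. Next use of berry: never. Cache: [ant owl berry bat mango]
  20. access bat: HIT. Next use of bat: never. Cache: [ant owl berry bat mango]
  21. access ant: HIT. Next use of ant: never. Cache: [ant owl berry bat mango]
  22. access owl: HIT. Next use of owl: step 23. Cache: [ant owl berry bat mango]
  23. access owl: HIT. Next use of owl: step 24. Cache: [ant owl berry bat mango]
  24. access owl: HIT. Next use of owl: never. Cache: [ant owl berry bat mango]
  25. access rat: MISS, evict ant (next use: never). Cache: [owl berry bat mango rat]
Total: 19 hits, 6 misses, 1 evictions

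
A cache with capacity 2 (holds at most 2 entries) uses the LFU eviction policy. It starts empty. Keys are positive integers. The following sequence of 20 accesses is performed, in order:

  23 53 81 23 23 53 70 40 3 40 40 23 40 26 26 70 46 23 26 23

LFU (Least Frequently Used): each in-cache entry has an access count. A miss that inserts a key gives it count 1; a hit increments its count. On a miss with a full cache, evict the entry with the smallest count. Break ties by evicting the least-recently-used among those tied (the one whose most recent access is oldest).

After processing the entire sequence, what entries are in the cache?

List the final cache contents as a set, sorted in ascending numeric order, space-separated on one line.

LFU simulation (capacity=2):
  1. access 23: MISS. Cache: [23(c=1)]
  2. access 53: MISS. Cache: [23(c=1) 53(c=1)]
  3. access 81: MISS, evict 23(c=1). Cache: [53(c=1) 81(c=1)]
  4. access 23: MISS, evict 53(c=1). Cache: [81(c=1) 23(c=1)]
  5. access 23: HIT, count now 2. Cache: [81(c=1) 23(c=2)]
  6. access 53: MISS, evict 81(c=1). Cache: [53(c=1) 23(c=2)]
  7. access 70: MISS, evict 53(c=1). Cache: [70(c=1) 23(c=2)]
  8. access 40: MISS, evict 70(c=1). Cache: [40(c=1) 23(c=2)]
  9. access 3: MISS, evict 40(c=1). Cache: [3(c=1) 23(c=2)]
  10. access 40: MISS, evict 3(c=1). Cache: [40(c=1) 23(c=2)]
  11. access 40: HIT, count now 2. Cache: [23(c=2) 40(c=2)]
  12. access 23: HIT, count now 3. Cache: [40(c=2) 23(c=3)]
  13. access 40: HIT, count now 3. Cache: [23(c=3) 40(c=3)]
  14. access 26: MISS, evict 23(c=3). Cache: [26(c=1) 40(c=3)]
  15. access 26: HIT, count now 2. Cache: [26(c=2) 40(c=3)]
  16. access 70: MISS, evict 26(c=2). Cache: [70(c=1) 40(c=3)]
  17. access 46: MISS, evict 70(c=1). Cache: [46(c=1) 40(c=3)]
  18. access 23: MISS, evict 46(c=1). Cache: [23(c=1) 40(c=3)]
  19. access 26: MISS, evict 23(c=1). Cache: [26(c=1) 40(c=3)]
  20. access 23: MISS, evict 26(c=1). Cache: [23(c=1) 40(c=3)]
Total: 5 hits, 15 misses, 13 evictions

Answer: 23 40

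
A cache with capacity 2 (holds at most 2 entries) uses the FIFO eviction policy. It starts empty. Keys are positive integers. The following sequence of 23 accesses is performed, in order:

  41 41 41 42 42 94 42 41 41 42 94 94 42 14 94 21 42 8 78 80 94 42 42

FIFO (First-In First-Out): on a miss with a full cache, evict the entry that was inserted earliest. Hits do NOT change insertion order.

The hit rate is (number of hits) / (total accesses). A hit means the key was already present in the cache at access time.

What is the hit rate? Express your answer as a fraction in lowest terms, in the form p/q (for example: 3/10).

FIFO simulation (capacity=2):
  1. access 41: MISS. Cache (old->new): [41]
  2. access 41: HIT. Cache (old->new): [41]
  3. access 41: HIT. Cache (old->new): [41]
  4. access 42: MISS. Cache (old->new): [41 42]
  5. access 42: HIT. Cache (old->new): [41 42]
  6. access 94: MISS, evict 41. Cache (old->new): [42 94]
  7. access 42: HIT. Cache (old->new): [42 94]
  8. access 41: MISS, evict 42. Cache (old->new): [94 41]
  9. access 41: HIT. Cache (old->new): [94 41]
  10. access 42: MISS, evict 94. Cache (old->new): [41 42]
  11. access 94: MISS, evict 41. Cache (old->new): [42 94]
  12. access 94: HIT. Cache (old->new): [42 94]
  13. access 42: HIT. Cache (old->new): [42 94]
  14. access 14: MISS, evict 42. Cache (old->new): [94 14]
  15. access 94: HIT. Cache (old->new): [94 14]
  16. access 21: MISS, evict 94. Cache (old->new): [14 21]
  17. access 42: MISS, evict 14. Cache (old->new): [21 42]
  18. access 8: MISS, evict 21. Cache (old->new): [42 8]
  19. access 78: MISS, evict 42. Cache (old->new): [8 78]
  20. access 80: MISS, evict 8. Cache (old->new): [78 80]
  21. access 94: MISS, evict 78. Cache (old->new): [80 94]
  22. access 42: MISS, evict 80. Cache (old->new): [94 42]
  23. access 42: HIT. Cache (old->new): [94 42]
Total: 9 hits, 14 misses, 12 evictions

Hit rate = 9/23

Answer: 9/23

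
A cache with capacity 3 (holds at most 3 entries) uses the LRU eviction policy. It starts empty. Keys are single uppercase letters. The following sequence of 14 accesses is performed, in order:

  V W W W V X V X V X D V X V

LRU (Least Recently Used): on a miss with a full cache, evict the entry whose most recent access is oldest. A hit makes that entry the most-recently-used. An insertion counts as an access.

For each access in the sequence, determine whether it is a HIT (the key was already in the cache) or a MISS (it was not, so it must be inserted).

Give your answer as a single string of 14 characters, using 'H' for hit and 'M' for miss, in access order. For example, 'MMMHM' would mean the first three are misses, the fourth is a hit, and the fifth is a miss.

LRU simulation (capacity=3):
  1. access V: MISS. Cache (LRU->MRU): [V]
  2. access W: MISS. Cache (LRU->MRU): [V W]
  3. access W: HIT. Cache (LRU->MRU): [V W]
  4. access W: HIT. Cache (LRU->MRU): [V W]
  5. access V: HIT. Cache (LRU->MRU): [W V]
  6. access X: MISS. Cache (LRU->MRU): [W V X]
  7. access V: HIT. Cache (LRU->MRU): [W X V]
  8. access X: HIT. Cache (LRU->MRU): [W V X]
  9. access V: HIT. Cache (LRU->MRU): [W X V]
  10. access X: HIT. Cache (LRU->MRU): [W V X]
  11. access D: MISS, evict W. Cache (LRU->MRU): [V X D]
  12. access V: HIT. Cache (LRU->MRU): [X D V]
  13. access X: HIT. Cache (LRU->MRU): [D V X]
  14. access V: HIT. Cache (LRU->MRU): [D X V]
Total: 10 hits, 4 misses, 1 evictions

Answer: MMHHHMHHHHMHHH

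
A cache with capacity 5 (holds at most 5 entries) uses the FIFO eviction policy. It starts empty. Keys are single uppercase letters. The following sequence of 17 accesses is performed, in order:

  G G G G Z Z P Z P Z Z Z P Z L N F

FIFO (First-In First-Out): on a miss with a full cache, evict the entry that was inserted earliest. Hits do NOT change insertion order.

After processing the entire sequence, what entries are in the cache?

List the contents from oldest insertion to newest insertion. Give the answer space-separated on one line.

Answer: Z P L N F

Derivation:
FIFO simulation (capacity=5):
  1. access G: MISS. Cache (old->new): [G]
  2. access G: HIT. Cache (old->new): [G]
  3. access G: HIT. Cache (old->new): [G]
  4. access G: HIT. Cache (old->new): [G]
  5. access Z: MISS. Cache (old->new): [G Z]
  6. access Z: HIT. Cache (old->new): [G Z]
  7. access P: MISS. Cache (old->new): [G Z P]
  8. access Z: HIT. Cache (old->new): [G Z P]
  9. access P: HIT. Cache (old->new): [G Z P]
  10. access Z: HIT. Cache (old->new): [G Z P]
  11. access Z: HIT. Cache (old->new): [G Z P]
  12. access Z: HIT. Cache (old->new): [G Z P]
  13. access P: HIT. Cache (old->new): [G Z P]
  14. access Z: HIT. Cache (old->new): [G Z P]
  15. access L: MISS. Cache (old->new): [G Z P L]
  16. access N: MISS. Cache (old->new): [G Z P L N]
  17. access F: MISS, evict G. Cache (old->new): [Z P L N F]
Total: 11 hits, 6 misses, 1 evictions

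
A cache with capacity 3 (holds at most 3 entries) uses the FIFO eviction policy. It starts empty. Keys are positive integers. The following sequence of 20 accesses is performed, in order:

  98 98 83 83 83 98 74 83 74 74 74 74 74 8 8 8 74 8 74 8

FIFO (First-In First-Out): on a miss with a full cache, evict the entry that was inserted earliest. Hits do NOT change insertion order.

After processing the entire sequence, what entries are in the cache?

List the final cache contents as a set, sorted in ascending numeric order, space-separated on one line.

FIFO simulation (capacity=3):
  1. access 98: MISS. Cache (old->new): [98]
  2. access 98: HIT. Cache (old->new): [98]
  3. access 83: MISS. Cache (old->new): [98 83]
  4. access 83: HIT. Cache (old->new): [98 83]
  5. access 83: HIT. Cache (old->new): [98 83]
  6. access 98: HIT. Cache (old->new): [98 83]
  7. access 74: MISS. Cache (old->new): [98 83 74]
  8. access 83: HIT. Cache (old->new): [98 83 74]
  9. access 74: HIT. Cache (old->new): [98 83 74]
  10. access 74: HIT. Cache (old->new): [98 83 74]
  11. access 74: HIT. Cache (old->new): [98 83 74]
  12. access 74: HIT. Cache (old->new): [98 83 74]
  13. access 74: HIT. Cache (old->new): [98 83 74]
  14. access 8: MISS, evict 98. Cache (old->new): [83 74 8]
  15. access 8: HIT. Cache (old->new): [83 74 8]
  16. access 8: HIT. Cache (old->new): [83 74 8]
  17. access 74: HIT. Cache (old->new): [83 74 8]
  18. access 8: HIT. Cache (old->new): [83 74 8]
  19. access 74: HIT. Cache (old->new): [83 74 8]
  20. access 8: HIT. Cache (old->new): [83 74 8]
Total: 16 hits, 4 misses, 1 evictions

Answer: 8 74 83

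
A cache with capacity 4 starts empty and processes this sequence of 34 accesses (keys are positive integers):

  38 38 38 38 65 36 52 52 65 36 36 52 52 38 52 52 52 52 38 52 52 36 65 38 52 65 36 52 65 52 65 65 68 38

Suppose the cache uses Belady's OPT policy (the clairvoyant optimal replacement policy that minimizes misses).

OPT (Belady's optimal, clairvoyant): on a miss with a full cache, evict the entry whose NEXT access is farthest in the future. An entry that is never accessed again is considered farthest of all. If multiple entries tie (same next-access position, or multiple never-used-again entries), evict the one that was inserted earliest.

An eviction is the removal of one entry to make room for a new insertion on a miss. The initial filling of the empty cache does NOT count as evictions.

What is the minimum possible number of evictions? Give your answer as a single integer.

OPT (Belady) simulation (capacity=4):
  1. access 38: MISS. Cache: [38]
  2. access 38: HIT. Next use of 38: step 3. Cache: [38]
  3. access 38: HIT. Next use of 38: step 4. Cache: [38]
  4. access 38: HIT. Next use of 38: step 14. Cache: [38]
  5. access 65: MISS. Cache: [38 65]
  6. access 36: MISS. Cache: [38 65 36]
  7. access 52: MISS. Cache: [38 65 36 52]
  8. access 52: HIT. Next use of 52: step 12. Cache: [38 65 36 52]
  9. access 65: HIT. Next use of 65: step 23. Cache: [38 65 36 52]
  10. access 36: HIT. Next use of 36: step 11. Cache: [38 65 36 52]
  11. access 36: HIT. Next use of 36: step 22. Cache: [38 65 36 52]
  12. access 52: HIT. Next use of 52: step 13. Cache: [38 65 36 52]
  13. access 52: HIT. Next use of 52: step 15. Cache: [38 65 36 52]
  14. access 38: HIT. Next use of 38: step 19. Cache: [38 65 36 52]
  15. access 52: HIT. Next use of 52: step 16. Cache: [38 65 36 52]
  16. access 52: HIT. Next use of 52: step 17. Cache: [38 65 36 52]
  17. access 52: HIT. Next use of 52: step 18. Cache: [38 65 36 52]
  18. access 52: HIT. Next use of 52: step 20. Cache: [38 65 36 52]
  19. access 38: HIT. Next use of 38: step 24. Cache: [38 65 36 52]
  20. access 52: HIT. Next use of 52: step 21. Cache: [38 65 36 52]
  21. access 52: HIT. Next use of 52: step 25. Cache: [38 65 36 52]
  22. access 36: HIT. Next use of 36: step 27. Cache: [38 65 36 52]
  23. access 65: HIT. Next use of 65: step 26. Cache: [38 65 36 52]
  24. access 38: HIT. Next use of 38: step 34. Cache: [38 65 36 52]
  25. access 52: HIT. Next use of 52: step 28. Cache: [38 65 36 52]
  26. access 65: HIT. Next use of 65: step 29. Cache: [38 65 36 52]
  27. access 36: HIT. Next use of 36: never. Cache: [38 65 36 52]
  28. access 52: HIT. Next use of 52: step 30. Cache: [38 65 36 52]
  29. access 65: HIT. Next use of 65: step 31. Cache: [38 65 36 52]
  30. access 52: HIT. Next use of 52: never. Cache: [38 65 36 52]
  31. access 65: HIT. Next use of 65: step 32. Cache: [38 65 36 52]
  32. access 65: HIT. Next use of 65: never. Cache: [38 65 36 52]
  33. access 68: MISS, evict 65 (next use: never). Cache: [38 36 52 68]
  34. access 38: HIT. Next use of 38: never. Cache: [38 36 52 68]
Total: 29 hits, 5 misses, 1 evictions

Answer: 1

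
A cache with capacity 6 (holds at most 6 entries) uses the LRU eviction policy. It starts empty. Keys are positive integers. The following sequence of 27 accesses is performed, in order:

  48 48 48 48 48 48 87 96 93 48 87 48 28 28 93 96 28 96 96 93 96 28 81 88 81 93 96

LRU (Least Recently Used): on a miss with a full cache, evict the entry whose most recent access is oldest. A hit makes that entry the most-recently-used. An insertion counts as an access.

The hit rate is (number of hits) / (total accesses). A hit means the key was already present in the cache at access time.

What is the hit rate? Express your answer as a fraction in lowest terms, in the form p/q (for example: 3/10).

Answer: 20/27

Derivation:
LRU simulation (capacity=6):
  1. access 48: MISS. Cache (LRU->MRU): [48]
  2. access 48: HIT. Cache (LRU->MRU): [48]
  3. access 48: HIT. Cache (LRU->MRU): [48]
  4. access 48: HIT. Cache (LRU->MRU): [48]
  5. access 48: HIT. Cache (LRU->MRU): [48]
  6. access 48: HIT. Cache (LRU->MRU): [48]
  7. access 87: MISS. Cache (LRU->MRU): [48 87]
  8. access 96: MISS. Cache (LRU->MRU): [48 87 96]
  9. access 93: MISS. Cache (LRU->MRU): [48 87 96 93]
  10. access 48: HIT. Cache (LRU->MRU): [87 96 93 48]
  11. access 87: HIT. Cache (LRU->MRU): [96 93 48 87]
  12. access 48: HIT. Cache (LRU->MRU): [96 93 87 48]
  13. access 28: MISS. Cache (LRU->MRU): [96 93 87 48 28]
  14. access 28: HIT. Cache (LRU->MRU): [96 93 87 48 28]
  15. access 93: HIT. Cache (LRU->MRU): [96 87 48 28 93]
  16. access 96: HIT. Cache (LRU->MRU): [87 48 28 93 96]
  17. access 28: HIT. Cache (LRU->MRU): [87 48 93 96 28]
  18. access 96: HIT. Cache (LRU->MRU): [87 48 93 28 96]
  19. access 96: HIT. Cache (LRU->MRU): [87 48 93 28 96]
  20. access 93: HIT. Cache (LRU->MRU): [87 48 28 96 93]
  21. access 96: HIT. Cache (LRU->MRU): [87 48 28 93 96]
  22. access 28: HIT. Cache (LRU->MRU): [87 48 93 96 28]
  23. access 81: MISS. Cache (LRU->MRU): [87 48 93 96 28 81]
  24. access 88: MISS, evict 87. Cache (LRU->MRU): [48 93 96 28 81 88]
  25. access 81: HIT. Cache (LRU->MRU): [48 93 96 28 88 81]
  26. access 93: HIT. Cache (LRU->MRU): [48 96 28 88 81 93]
  27. access 96: HIT. Cache (LRU->MRU): [48 28 88 81 93 96]
Total: 20 hits, 7 misses, 1 evictions

Hit rate = 20/27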